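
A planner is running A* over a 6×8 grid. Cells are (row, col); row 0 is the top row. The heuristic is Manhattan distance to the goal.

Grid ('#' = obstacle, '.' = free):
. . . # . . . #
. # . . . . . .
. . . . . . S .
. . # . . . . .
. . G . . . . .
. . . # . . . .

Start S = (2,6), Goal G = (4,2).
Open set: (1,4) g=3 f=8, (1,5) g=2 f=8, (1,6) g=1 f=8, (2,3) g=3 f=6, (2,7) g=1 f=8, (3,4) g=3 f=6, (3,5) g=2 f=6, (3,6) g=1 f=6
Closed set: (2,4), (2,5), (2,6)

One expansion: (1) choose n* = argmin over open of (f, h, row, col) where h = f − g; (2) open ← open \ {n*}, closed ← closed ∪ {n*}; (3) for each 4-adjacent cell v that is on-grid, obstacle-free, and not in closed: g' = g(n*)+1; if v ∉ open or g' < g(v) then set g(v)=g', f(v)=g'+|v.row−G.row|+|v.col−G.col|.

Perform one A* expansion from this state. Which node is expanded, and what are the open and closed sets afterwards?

step 1: expand (2,3) (f=6, h=3) → closed; open now [(1,3) g=4 f=8, (1,4) g=3 f=8, (1,5) g=2 f=8, (1,6) g=1 f=8, (2,2) g=4 f=6, (2,7) g=1 f=8, (3,3) g=4 f=6, (3,4) g=3 f=6, (3,5) g=2 f=6, (3,6) g=1 f=6]

expanded=(2,3); open=[(1,3) g=4 f=8, (1,4) g=3 f=8, (1,5) g=2 f=8, (1,6) g=1 f=8, (2,2) g=4 f=6, (2,7) g=1 f=8, (3,3) g=4 f=6, (3,4) g=3 f=6, (3,5) g=2 f=6, (3,6) g=1 f=6]; closed=[(2,3), (2,4), (2,5), (2,6)]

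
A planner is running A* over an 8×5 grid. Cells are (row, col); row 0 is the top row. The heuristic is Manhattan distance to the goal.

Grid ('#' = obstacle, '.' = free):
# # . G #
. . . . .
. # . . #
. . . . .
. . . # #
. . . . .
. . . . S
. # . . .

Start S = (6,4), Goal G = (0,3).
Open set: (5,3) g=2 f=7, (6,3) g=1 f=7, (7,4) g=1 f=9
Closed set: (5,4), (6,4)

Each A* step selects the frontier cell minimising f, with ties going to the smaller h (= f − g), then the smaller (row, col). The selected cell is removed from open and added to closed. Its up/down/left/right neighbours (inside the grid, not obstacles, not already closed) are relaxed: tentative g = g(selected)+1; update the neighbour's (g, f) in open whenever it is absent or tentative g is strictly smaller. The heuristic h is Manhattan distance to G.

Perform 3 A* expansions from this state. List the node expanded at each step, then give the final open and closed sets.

order=[(5,3) → (6,3) → (5,2)]; open=[(4,2) g=4 f=9, (5,1) g=4 f=11, (6,2) g=2 f=9, (7,3) g=2 f=9, (7,4) g=1 f=9]; closed=[(5,2), (5,3), (5,4), (6,3), (6,4)]

step 1: expand (5,3) (f=7, h=5) → closed; open now [(5,2) g=3 f=9, (6,3) g=1 f=7, (7,4) g=1 f=9]
step 2: expand (6,3) (f=7, h=6) → closed; open now [(5,2) g=3 f=9, (6,2) g=2 f=9, (7,3) g=2 f=9, (7,4) g=1 f=9]
step 3: expand (5,2) (f=9, h=6) → closed; open now [(4,2) g=4 f=9, (5,1) g=4 f=11, (6,2) g=2 f=9, (7,3) g=2 f=9, (7,4) g=1 f=9]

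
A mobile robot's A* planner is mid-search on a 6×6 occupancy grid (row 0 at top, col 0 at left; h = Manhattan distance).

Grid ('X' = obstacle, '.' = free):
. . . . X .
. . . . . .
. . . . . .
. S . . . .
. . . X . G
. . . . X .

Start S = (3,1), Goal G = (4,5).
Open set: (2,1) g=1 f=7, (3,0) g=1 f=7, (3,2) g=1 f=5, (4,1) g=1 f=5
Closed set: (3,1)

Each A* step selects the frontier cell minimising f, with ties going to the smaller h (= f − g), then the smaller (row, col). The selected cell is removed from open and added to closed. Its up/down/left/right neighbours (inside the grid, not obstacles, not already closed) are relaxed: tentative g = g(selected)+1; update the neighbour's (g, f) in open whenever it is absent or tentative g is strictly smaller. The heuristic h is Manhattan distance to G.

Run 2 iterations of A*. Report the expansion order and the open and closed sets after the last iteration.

order=[(3,2) → (3,3)]; open=[(2,1) g=1 f=7, (2,2) g=2 f=7, (2,3) g=3 f=7, (3,0) g=1 f=7, (3,4) g=3 f=5, (4,1) g=1 f=5, (4,2) g=2 f=5]; closed=[(3,1), (3,2), (3,3)]

step 1: expand (3,2) (f=5, h=4) → closed; open now [(2,1) g=1 f=7, (2,2) g=2 f=7, (3,0) g=1 f=7, (3,3) g=2 f=5, (4,1) g=1 f=5, (4,2) g=2 f=5]
step 2: expand (3,3) (f=5, h=3) → closed; open now [(2,1) g=1 f=7, (2,2) g=2 f=7, (2,3) g=3 f=7, (3,0) g=1 f=7, (3,4) g=3 f=5, (4,1) g=1 f=5, (4,2) g=2 f=5]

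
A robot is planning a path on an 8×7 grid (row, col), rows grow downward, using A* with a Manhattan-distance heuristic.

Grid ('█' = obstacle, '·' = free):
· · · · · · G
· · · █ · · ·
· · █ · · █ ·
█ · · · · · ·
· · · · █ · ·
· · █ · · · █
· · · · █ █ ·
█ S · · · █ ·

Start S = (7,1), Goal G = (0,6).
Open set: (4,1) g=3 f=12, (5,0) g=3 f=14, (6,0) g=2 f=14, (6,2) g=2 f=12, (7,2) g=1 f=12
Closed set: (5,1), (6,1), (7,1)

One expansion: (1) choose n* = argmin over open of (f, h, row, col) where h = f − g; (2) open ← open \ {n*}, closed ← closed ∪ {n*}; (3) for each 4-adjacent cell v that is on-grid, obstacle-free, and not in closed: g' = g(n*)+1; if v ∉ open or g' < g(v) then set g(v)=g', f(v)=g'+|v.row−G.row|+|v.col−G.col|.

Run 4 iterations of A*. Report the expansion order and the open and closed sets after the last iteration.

step 1: expand (4,1) (f=12, h=9) → closed; open now [(3,1) g=4 f=12, (4,0) g=4 f=14, (4,2) g=4 f=12, (5,0) g=3 f=14, (6,0) g=2 f=14, (6,2) g=2 f=12, (7,2) g=1 f=12]
step 2: expand (3,1) (f=12, h=8) → closed; open now [(2,1) g=5 f=12, (3,2) g=5 f=12, (4,0) g=4 f=14, (4,2) g=4 f=12, (5,0) g=3 f=14, (6,0) g=2 f=14, (6,2) g=2 f=12, (7,2) g=1 f=12]
step 3: expand (2,1) (f=12, h=7) → closed; open now [(1,1) g=6 f=12, (2,0) g=6 f=14, (3,2) g=5 f=12, (4,0) g=4 f=14, (4,2) g=4 f=12, (5,0) g=3 f=14, (6,0) g=2 f=14, (6,2) g=2 f=12, (7,2) g=1 f=12]
step 4: expand (1,1) (f=12, h=6) → closed; open now [(0,1) g=7 f=12, (1,0) g=7 f=14, (1,2) g=7 f=12, (2,0) g=6 f=14, (3,2) g=5 f=12, (4,0) g=4 f=14, (4,2) g=4 f=12, (5,0) g=3 f=14, (6,0) g=2 f=14, (6,2) g=2 f=12, (7,2) g=1 f=12]

order=[(4,1) → (3,1) → (2,1) → (1,1)]; open=[(0,1) g=7 f=12, (1,0) g=7 f=14, (1,2) g=7 f=12, (2,0) g=6 f=14, (3,2) g=5 f=12, (4,0) g=4 f=14, (4,2) g=4 f=12, (5,0) g=3 f=14, (6,0) g=2 f=14, (6,2) g=2 f=12, (7,2) g=1 f=12]; closed=[(1,1), (2,1), (3,1), (4,1), (5,1), (6,1), (7,1)]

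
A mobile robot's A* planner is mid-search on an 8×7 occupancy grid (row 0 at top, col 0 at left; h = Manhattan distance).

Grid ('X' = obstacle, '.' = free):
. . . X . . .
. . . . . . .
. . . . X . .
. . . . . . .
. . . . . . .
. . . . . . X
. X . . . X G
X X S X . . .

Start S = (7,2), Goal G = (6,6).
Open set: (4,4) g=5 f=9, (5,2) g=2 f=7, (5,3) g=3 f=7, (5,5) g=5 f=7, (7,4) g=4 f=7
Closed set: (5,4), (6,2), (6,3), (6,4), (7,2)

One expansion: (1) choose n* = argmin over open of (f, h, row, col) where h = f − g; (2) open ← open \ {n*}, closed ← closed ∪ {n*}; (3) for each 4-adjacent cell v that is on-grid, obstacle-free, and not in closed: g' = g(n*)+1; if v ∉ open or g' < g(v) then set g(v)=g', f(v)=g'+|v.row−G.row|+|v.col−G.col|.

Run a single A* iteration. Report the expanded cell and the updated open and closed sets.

expanded=(5,5); open=[(4,4) g=5 f=9, (4,5) g=6 f=9, (5,2) g=2 f=7, (5,3) g=3 f=7, (7,4) g=4 f=7]; closed=[(5,4), (5,5), (6,2), (6,3), (6,4), (7,2)]

step 1: expand (5,5) (f=7, h=2) → closed; open now [(4,4) g=5 f=9, (4,5) g=6 f=9, (5,2) g=2 f=7, (5,3) g=3 f=7, (7,4) g=4 f=7]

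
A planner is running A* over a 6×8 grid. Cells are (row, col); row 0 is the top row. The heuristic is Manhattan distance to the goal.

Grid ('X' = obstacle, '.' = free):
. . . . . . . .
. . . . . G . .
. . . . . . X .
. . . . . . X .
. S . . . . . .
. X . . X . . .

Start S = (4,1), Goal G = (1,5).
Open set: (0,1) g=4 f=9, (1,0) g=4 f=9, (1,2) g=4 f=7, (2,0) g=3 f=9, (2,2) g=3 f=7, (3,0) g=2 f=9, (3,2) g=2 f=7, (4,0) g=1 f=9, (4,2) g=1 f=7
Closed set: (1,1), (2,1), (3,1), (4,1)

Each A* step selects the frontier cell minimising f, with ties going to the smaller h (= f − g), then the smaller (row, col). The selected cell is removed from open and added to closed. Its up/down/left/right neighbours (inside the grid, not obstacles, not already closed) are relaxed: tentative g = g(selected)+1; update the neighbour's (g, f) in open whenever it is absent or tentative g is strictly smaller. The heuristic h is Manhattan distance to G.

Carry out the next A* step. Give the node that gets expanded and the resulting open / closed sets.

step 1: expand (1,2) (f=7, h=3) → closed; open now [(0,1) g=4 f=9, (0,2) g=5 f=9, (1,0) g=4 f=9, (1,3) g=5 f=7, (2,0) g=3 f=9, (2,2) g=3 f=7, (3,0) g=2 f=9, (3,2) g=2 f=7, (4,0) g=1 f=9, (4,2) g=1 f=7]

expanded=(1,2); open=[(0,1) g=4 f=9, (0,2) g=5 f=9, (1,0) g=4 f=9, (1,3) g=5 f=7, (2,0) g=3 f=9, (2,2) g=3 f=7, (3,0) g=2 f=9, (3,2) g=2 f=7, (4,0) g=1 f=9, (4,2) g=1 f=7]; closed=[(1,1), (1,2), (2,1), (3,1), (4,1)]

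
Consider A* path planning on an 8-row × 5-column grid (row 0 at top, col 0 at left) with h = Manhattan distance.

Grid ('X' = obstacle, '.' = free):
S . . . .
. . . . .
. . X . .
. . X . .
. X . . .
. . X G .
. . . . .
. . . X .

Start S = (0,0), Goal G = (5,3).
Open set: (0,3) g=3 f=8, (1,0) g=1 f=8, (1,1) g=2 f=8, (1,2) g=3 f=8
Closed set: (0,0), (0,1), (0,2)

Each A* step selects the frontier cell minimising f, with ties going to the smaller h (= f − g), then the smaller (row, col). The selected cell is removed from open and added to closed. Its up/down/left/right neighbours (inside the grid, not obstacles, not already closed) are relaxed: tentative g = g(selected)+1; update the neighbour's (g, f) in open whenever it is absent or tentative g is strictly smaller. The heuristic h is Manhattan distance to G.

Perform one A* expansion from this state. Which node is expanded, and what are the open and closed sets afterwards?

step 1: expand (0,3) (f=8, h=5) → closed; open now [(0,4) g=4 f=10, (1,0) g=1 f=8, (1,1) g=2 f=8, (1,2) g=3 f=8, (1,3) g=4 f=8]

expanded=(0,3); open=[(0,4) g=4 f=10, (1,0) g=1 f=8, (1,1) g=2 f=8, (1,2) g=3 f=8, (1,3) g=4 f=8]; closed=[(0,0), (0,1), (0,2), (0,3)]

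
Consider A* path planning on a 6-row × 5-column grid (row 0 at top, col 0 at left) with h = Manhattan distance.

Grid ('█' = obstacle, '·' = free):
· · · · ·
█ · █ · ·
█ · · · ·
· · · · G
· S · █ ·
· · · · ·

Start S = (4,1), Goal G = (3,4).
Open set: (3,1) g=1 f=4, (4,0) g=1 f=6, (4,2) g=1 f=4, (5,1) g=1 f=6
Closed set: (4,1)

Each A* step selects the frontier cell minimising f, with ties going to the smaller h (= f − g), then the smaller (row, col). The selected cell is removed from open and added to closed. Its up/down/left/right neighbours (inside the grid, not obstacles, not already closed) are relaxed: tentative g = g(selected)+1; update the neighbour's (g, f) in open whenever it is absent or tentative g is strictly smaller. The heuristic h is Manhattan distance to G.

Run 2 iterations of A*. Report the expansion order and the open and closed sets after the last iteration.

step 1: expand (3,1) (f=4, h=3) → closed; open now [(2,1) g=2 f=6, (3,0) g=2 f=6, (3,2) g=2 f=4, (4,0) g=1 f=6, (4,2) g=1 f=4, (5,1) g=1 f=6]
step 2: expand (3,2) (f=4, h=2) → closed; open now [(2,1) g=2 f=6, (2,2) g=3 f=6, (3,0) g=2 f=6, (3,3) g=3 f=4, (4,0) g=1 f=6, (4,2) g=1 f=4, (5,1) g=1 f=6]

order=[(3,1) → (3,2)]; open=[(2,1) g=2 f=6, (2,2) g=3 f=6, (3,0) g=2 f=6, (3,3) g=3 f=4, (4,0) g=1 f=6, (4,2) g=1 f=4, (5,1) g=1 f=6]; closed=[(3,1), (3,2), (4,1)]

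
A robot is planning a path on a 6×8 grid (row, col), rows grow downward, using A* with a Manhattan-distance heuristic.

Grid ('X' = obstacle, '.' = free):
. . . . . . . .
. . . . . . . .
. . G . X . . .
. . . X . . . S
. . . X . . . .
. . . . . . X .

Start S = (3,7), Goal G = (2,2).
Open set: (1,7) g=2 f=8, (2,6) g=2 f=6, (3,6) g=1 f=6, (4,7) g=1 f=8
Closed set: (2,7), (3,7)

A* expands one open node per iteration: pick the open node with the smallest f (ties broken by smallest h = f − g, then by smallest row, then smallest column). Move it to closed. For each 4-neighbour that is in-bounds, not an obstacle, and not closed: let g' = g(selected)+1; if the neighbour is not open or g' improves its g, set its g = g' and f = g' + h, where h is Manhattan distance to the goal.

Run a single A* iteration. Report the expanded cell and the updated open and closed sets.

step 1: expand (2,6) (f=6, h=4) → closed; open now [(1,6) g=3 f=8, (1,7) g=2 f=8, (2,5) g=3 f=6, (3,6) g=1 f=6, (4,7) g=1 f=8]

expanded=(2,6); open=[(1,6) g=3 f=8, (1,7) g=2 f=8, (2,5) g=3 f=6, (3,6) g=1 f=6, (4,7) g=1 f=8]; closed=[(2,6), (2,7), (3,7)]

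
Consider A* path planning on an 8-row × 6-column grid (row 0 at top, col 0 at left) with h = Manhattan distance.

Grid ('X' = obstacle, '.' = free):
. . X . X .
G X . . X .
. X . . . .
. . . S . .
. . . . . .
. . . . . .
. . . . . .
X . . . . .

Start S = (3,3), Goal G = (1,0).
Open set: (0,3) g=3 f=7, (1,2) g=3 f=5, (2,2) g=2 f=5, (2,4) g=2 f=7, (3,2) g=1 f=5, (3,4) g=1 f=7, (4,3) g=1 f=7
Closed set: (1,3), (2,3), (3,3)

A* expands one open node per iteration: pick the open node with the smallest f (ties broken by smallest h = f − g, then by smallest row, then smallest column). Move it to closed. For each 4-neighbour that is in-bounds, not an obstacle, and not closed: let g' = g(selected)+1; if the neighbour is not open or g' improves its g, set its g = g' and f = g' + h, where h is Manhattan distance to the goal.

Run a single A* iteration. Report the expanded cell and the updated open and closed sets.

step 1: expand (1,2) (f=5, h=2) → closed; open now [(0,3) g=3 f=7, (2,2) g=2 f=5, (2,4) g=2 f=7, (3,2) g=1 f=5, (3,4) g=1 f=7, (4,3) g=1 f=7]

expanded=(1,2); open=[(0,3) g=3 f=7, (2,2) g=2 f=5, (2,4) g=2 f=7, (3,2) g=1 f=5, (3,4) g=1 f=7, (4,3) g=1 f=7]; closed=[(1,2), (1,3), (2,3), (3,3)]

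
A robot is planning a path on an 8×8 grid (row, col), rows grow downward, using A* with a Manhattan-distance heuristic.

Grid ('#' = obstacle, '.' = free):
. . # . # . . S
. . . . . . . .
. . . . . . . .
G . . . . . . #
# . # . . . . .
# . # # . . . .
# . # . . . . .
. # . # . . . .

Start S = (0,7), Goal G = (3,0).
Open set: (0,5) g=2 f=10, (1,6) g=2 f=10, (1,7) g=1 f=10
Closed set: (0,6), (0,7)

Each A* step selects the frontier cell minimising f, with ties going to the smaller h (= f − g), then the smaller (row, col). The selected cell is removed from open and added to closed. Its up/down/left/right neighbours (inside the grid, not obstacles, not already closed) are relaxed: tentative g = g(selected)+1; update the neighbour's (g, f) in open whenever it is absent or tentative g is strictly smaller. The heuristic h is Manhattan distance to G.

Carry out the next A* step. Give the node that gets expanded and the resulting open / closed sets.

step 1: expand (0,5) (f=10, h=8) → closed; open now [(1,5) g=3 f=10, (1,6) g=2 f=10, (1,7) g=1 f=10]

expanded=(0,5); open=[(1,5) g=3 f=10, (1,6) g=2 f=10, (1,7) g=1 f=10]; closed=[(0,5), (0,6), (0,7)]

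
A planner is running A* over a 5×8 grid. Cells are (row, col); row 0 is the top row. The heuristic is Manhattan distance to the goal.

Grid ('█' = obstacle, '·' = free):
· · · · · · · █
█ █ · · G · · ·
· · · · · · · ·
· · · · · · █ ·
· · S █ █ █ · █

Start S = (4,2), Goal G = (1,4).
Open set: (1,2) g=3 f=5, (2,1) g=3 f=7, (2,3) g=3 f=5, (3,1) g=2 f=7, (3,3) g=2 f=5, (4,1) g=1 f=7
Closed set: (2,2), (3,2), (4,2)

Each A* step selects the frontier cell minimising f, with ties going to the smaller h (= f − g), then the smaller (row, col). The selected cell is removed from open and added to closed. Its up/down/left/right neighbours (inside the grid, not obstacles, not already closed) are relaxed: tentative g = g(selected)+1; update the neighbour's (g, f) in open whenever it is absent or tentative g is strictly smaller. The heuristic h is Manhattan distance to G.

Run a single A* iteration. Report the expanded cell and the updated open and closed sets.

expanded=(1,2); open=[(0,2) g=4 f=7, (1,3) g=4 f=5, (2,1) g=3 f=7, (2,3) g=3 f=5, (3,1) g=2 f=7, (3,3) g=2 f=5, (4,1) g=1 f=7]; closed=[(1,2), (2,2), (3,2), (4,2)]

step 1: expand (1,2) (f=5, h=2) → closed; open now [(0,2) g=4 f=7, (1,3) g=4 f=5, (2,1) g=3 f=7, (2,3) g=3 f=5, (3,1) g=2 f=7, (3,3) g=2 f=5, (4,1) g=1 f=7]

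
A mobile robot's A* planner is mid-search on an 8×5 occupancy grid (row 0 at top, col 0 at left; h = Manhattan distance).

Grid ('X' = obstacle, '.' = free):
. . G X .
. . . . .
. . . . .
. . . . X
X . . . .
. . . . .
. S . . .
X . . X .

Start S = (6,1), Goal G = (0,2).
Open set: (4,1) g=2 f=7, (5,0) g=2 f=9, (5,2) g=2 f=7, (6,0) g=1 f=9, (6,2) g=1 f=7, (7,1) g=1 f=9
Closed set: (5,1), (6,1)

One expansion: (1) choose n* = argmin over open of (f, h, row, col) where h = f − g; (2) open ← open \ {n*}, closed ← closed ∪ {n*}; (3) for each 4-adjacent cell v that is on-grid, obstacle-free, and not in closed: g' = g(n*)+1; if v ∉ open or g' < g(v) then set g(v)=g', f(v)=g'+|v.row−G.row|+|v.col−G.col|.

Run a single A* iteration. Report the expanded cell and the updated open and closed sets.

expanded=(4,1); open=[(3,1) g=3 f=7, (4,2) g=3 f=7, (5,0) g=2 f=9, (5,2) g=2 f=7, (6,0) g=1 f=9, (6,2) g=1 f=7, (7,1) g=1 f=9]; closed=[(4,1), (5,1), (6,1)]

step 1: expand (4,1) (f=7, h=5) → closed; open now [(3,1) g=3 f=7, (4,2) g=3 f=7, (5,0) g=2 f=9, (5,2) g=2 f=7, (6,0) g=1 f=9, (6,2) g=1 f=7, (7,1) g=1 f=9]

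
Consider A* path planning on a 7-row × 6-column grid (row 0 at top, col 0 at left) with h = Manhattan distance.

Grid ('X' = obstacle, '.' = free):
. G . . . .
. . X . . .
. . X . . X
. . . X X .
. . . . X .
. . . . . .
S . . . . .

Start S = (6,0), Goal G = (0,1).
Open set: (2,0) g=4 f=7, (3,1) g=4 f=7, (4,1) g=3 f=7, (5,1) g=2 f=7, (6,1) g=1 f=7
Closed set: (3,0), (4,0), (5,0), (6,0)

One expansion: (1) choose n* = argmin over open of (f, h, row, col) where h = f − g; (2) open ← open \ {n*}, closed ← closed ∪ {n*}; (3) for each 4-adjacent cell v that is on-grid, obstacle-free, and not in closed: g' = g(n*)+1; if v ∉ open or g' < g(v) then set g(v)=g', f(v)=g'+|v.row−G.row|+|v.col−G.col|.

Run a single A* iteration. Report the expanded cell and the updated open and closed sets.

expanded=(2,0); open=[(1,0) g=5 f=7, (2,1) g=5 f=7, (3,1) g=4 f=7, (4,1) g=3 f=7, (5,1) g=2 f=7, (6,1) g=1 f=7]; closed=[(2,0), (3,0), (4,0), (5,0), (6,0)]

step 1: expand (2,0) (f=7, h=3) → closed; open now [(1,0) g=5 f=7, (2,1) g=5 f=7, (3,1) g=4 f=7, (4,1) g=3 f=7, (5,1) g=2 f=7, (6,1) g=1 f=7]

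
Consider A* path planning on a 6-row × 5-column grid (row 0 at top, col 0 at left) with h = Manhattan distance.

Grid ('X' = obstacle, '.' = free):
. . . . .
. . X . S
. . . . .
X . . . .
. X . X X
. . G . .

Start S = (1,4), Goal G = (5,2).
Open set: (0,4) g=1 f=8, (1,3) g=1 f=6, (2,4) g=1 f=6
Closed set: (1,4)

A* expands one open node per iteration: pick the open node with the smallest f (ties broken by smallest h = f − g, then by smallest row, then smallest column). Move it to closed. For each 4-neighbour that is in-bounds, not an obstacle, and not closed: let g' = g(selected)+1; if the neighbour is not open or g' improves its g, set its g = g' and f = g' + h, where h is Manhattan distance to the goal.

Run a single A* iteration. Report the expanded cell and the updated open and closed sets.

expanded=(1,3); open=[(0,3) g=2 f=8, (0,4) g=1 f=8, (2,3) g=2 f=6, (2,4) g=1 f=6]; closed=[(1,3), (1,4)]

step 1: expand (1,3) (f=6, h=5) → closed; open now [(0,3) g=2 f=8, (0,4) g=1 f=8, (2,3) g=2 f=6, (2,4) g=1 f=6]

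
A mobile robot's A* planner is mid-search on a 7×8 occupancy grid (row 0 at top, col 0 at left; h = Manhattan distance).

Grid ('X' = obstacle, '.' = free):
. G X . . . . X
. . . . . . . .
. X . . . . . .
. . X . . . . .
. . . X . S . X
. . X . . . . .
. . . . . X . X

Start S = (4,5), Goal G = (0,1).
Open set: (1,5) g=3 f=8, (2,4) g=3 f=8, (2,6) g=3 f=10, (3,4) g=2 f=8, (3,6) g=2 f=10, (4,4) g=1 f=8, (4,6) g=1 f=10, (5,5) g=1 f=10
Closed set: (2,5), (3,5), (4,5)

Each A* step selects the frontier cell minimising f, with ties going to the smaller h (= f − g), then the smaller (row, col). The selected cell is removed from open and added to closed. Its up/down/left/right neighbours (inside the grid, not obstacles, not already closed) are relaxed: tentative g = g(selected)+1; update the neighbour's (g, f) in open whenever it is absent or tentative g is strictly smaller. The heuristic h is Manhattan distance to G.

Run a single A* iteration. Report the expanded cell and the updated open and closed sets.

expanded=(1,5); open=[(0,5) g=4 f=8, (1,4) g=4 f=8, (1,6) g=4 f=10, (2,4) g=3 f=8, (2,6) g=3 f=10, (3,4) g=2 f=8, (3,6) g=2 f=10, (4,4) g=1 f=8, (4,6) g=1 f=10, (5,5) g=1 f=10]; closed=[(1,5), (2,5), (3,5), (4,5)]

step 1: expand (1,5) (f=8, h=5) → closed; open now [(0,5) g=4 f=8, (1,4) g=4 f=8, (1,6) g=4 f=10, (2,4) g=3 f=8, (2,6) g=3 f=10, (3,4) g=2 f=8, (3,6) g=2 f=10, (4,4) g=1 f=8, (4,6) g=1 f=10, (5,5) g=1 f=10]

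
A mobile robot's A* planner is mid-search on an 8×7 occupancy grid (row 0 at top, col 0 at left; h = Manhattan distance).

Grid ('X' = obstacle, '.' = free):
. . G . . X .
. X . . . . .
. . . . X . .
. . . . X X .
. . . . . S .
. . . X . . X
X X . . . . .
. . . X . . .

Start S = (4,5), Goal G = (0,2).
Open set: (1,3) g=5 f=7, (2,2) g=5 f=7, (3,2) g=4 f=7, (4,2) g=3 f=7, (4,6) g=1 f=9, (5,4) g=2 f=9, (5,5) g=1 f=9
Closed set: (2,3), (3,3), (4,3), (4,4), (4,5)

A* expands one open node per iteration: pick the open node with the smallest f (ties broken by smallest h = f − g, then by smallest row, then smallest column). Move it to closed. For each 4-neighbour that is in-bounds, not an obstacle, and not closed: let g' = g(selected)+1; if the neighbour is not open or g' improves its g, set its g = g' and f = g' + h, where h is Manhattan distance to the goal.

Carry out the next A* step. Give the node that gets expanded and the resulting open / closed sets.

expanded=(1,3); open=[(0,3) g=6 f=7, (1,2) g=6 f=7, (1,4) g=6 f=9, (2,2) g=5 f=7, (3,2) g=4 f=7, (4,2) g=3 f=7, (4,6) g=1 f=9, (5,4) g=2 f=9, (5,5) g=1 f=9]; closed=[(1,3), (2,3), (3,3), (4,3), (4,4), (4,5)]

step 1: expand (1,3) (f=7, h=2) → closed; open now [(0,3) g=6 f=7, (1,2) g=6 f=7, (1,4) g=6 f=9, (2,2) g=5 f=7, (3,2) g=4 f=7, (4,2) g=3 f=7, (4,6) g=1 f=9, (5,4) g=2 f=9, (5,5) g=1 f=9]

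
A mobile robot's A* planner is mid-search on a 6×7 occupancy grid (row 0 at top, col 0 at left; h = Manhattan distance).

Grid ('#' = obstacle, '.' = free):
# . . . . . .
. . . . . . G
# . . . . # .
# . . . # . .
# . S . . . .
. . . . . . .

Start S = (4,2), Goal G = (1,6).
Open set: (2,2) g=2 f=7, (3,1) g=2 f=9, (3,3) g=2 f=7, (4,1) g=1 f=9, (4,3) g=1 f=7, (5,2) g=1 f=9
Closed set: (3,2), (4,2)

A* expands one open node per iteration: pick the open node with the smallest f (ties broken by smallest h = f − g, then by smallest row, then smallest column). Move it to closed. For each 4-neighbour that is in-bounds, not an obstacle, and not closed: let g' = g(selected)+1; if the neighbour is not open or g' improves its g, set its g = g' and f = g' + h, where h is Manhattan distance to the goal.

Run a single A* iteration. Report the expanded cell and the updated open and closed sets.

step 1: expand (2,2) (f=7, h=5) → closed; open now [(1,2) g=3 f=7, (2,1) g=3 f=9, (2,3) g=3 f=7, (3,1) g=2 f=9, (3,3) g=2 f=7, (4,1) g=1 f=9, (4,3) g=1 f=7, (5,2) g=1 f=9]

expanded=(2,2); open=[(1,2) g=3 f=7, (2,1) g=3 f=9, (2,3) g=3 f=7, (3,1) g=2 f=9, (3,3) g=2 f=7, (4,1) g=1 f=9, (4,3) g=1 f=7, (5,2) g=1 f=9]; closed=[(2,2), (3,2), (4,2)]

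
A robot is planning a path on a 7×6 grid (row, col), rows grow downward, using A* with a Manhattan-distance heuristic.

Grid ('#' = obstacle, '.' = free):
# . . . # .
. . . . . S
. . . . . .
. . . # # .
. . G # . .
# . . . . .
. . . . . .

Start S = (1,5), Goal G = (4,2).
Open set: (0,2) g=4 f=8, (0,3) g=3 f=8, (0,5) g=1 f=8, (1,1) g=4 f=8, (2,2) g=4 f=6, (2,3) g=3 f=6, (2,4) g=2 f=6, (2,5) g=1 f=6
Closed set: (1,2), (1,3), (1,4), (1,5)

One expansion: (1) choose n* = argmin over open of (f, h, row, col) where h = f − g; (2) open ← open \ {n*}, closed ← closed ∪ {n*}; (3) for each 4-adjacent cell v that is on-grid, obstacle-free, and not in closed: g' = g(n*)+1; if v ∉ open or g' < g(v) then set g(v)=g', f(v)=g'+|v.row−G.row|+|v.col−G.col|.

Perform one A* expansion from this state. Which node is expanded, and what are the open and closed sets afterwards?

step 1: expand (2,2) (f=6, h=2) → closed; open now [(0,2) g=4 f=8, (0,3) g=3 f=8, (0,5) g=1 f=8, (1,1) g=4 f=8, (2,1) g=5 f=8, (2,3) g=3 f=6, (2,4) g=2 f=6, (2,5) g=1 f=6, (3,2) g=5 f=6]

expanded=(2,2); open=[(0,2) g=4 f=8, (0,3) g=3 f=8, (0,5) g=1 f=8, (1,1) g=4 f=8, (2,1) g=5 f=8, (2,3) g=3 f=6, (2,4) g=2 f=6, (2,5) g=1 f=6, (3,2) g=5 f=6]; closed=[(1,2), (1,3), (1,4), (1,5), (2,2)]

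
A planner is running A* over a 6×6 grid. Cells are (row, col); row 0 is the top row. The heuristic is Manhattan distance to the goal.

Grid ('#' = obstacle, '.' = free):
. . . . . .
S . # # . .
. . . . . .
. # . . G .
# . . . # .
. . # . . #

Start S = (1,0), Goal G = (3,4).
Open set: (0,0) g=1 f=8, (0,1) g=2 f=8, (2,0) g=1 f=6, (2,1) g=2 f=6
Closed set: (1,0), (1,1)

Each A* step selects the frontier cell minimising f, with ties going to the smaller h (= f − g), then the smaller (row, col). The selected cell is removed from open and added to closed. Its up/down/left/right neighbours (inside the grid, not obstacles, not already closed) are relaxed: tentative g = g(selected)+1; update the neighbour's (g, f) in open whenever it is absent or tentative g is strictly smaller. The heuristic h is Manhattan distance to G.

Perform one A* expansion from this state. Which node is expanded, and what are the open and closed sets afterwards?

expanded=(2,1); open=[(0,0) g=1 f=8, (0,1) g=2 f=8, (2,0) g=1 f=6, (2,2) g=3 f=6]; closed=[(1,0), (1,1), (2,1)]

step 1: expand (2,1) (f=6, h=4) → closed; open now [(0,0) g=1 f=8, (0,1) g=2 f=8, (2,0) g=1 f=6, (2,2) g=3 f=6]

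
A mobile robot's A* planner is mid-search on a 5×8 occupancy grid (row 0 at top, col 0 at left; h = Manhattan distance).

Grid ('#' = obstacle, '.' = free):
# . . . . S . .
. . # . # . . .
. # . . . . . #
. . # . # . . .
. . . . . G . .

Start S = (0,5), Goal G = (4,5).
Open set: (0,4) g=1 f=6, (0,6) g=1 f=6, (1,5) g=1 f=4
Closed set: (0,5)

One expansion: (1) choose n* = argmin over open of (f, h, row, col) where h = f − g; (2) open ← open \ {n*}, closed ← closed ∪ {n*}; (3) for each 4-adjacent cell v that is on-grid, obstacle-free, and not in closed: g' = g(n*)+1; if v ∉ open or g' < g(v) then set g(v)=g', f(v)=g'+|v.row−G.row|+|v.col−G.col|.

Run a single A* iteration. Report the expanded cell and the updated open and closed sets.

step 1: expand (1,5) (f=4, h=3) → closed; open now [(0,4) g=1 f=6, (0,6) g=1 f=6, (1,6) g=2 f=6, (2,5) g=2 f=4]

expanded=(1,5); open=[(0,4) g=1 f=6, (0,6) g=1 f=6, (1,6) g=2 f=6, (2,5) g=2 f=4]; closed=[(0,5), (1,5)]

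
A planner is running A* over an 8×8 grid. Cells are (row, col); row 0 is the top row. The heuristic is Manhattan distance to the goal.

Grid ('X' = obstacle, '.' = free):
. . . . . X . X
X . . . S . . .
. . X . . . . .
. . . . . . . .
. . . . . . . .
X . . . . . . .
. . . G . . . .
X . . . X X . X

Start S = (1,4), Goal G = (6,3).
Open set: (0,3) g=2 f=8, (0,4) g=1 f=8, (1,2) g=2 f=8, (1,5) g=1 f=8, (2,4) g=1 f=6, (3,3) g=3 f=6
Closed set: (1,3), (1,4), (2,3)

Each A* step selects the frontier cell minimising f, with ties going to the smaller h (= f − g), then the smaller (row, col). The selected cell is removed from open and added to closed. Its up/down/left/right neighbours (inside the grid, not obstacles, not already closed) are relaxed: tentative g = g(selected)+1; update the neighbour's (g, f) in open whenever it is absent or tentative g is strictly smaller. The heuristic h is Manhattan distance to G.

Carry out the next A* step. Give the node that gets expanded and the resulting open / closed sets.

step 1: expand (3,3) (f=6, h=3) → closed; open now [(0,3) g=2 f=8, (0,4) g=1 f=8, (1,2) g=2 f=8, (1,5) g=1 f=8, (2,4) g=1 f=6, (3,2) g=4 f=8, (3,4) g=4 f=8, (4,3) g=4 f=6]

expanded=(3,3); open=[(0,3) g=2 f=8, (0,4) g=1 f=8, (1,2) g=2 f=8, (1,5) g=1 f=8, (2,4) g=1 f=6, (3,2) g=4 f=8, (3,4) g=4 f=8, (4,3) g=4 f=6]; closed=[(1,3), (1,4), (2,3), (3,3)]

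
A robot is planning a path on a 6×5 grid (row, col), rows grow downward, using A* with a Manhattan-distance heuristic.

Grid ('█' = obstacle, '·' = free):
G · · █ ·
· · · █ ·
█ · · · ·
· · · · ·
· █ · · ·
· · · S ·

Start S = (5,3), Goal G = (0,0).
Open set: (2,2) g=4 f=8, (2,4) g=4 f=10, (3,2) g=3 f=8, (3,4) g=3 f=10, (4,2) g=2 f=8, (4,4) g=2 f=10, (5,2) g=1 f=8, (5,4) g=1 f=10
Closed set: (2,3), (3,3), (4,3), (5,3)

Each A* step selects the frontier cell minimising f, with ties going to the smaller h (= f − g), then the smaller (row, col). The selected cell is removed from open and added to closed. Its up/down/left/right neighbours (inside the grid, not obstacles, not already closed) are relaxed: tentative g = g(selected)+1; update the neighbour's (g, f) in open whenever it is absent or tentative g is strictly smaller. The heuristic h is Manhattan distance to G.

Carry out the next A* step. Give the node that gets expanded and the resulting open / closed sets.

step 1: expand (2,2) (f=8, h=4) → closed; open now [(1,2) g=5 f=8, (2,1) g=5 f=8, (2,4) g=4 f=10, (3,2) g=3 f=8, (3,4) g=3 f=10, (4,2) g=2 f=8, (4,4) g=2 f=10, (5,2) g=1 f=8, (5,4) g=1 f=10]

expanded=(2,2); open=[(1,2) g=5 f=8, (2,1) g=5 f=8, (2,4) g=4 f=10, (3,2) g=3 f=8, (3,4) g=3 f=10, (4,2) g=2 f=8, (4,4) g=2 f=10, (5,2) g=1 f=8, (5,4) g=1 f=10]; closed=[(2,2), (2,3), (3,3), (4,3), (5,3)]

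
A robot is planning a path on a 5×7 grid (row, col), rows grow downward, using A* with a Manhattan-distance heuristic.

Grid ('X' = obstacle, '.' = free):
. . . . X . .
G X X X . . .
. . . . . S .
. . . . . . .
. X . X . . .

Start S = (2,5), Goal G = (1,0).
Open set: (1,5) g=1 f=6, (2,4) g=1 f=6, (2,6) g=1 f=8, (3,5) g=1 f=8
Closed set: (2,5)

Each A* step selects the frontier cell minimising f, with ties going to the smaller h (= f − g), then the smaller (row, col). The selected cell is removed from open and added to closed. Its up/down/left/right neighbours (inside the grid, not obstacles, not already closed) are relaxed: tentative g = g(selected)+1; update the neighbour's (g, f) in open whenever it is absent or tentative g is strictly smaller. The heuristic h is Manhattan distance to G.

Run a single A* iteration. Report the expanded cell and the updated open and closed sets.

expanded=(1,5); open=[(0,5) g=2 f=8, (1,4) g=2 f=6, (1,6) g=2 f=8, (2,4) g=1 f=6, (2,6) g=1 f=8, (3,5) g=1 f=8]; closed=[(1,5), (2,5)]

step 1: expand (1,5) (f=6, h=5) → closed; open now [(0,5) g=2 f=8, (1,4) g=2 f=6, (1,6) g=2 f=8, (2,4) g=1 f=6, (2,6) g=1 f=8, (3,5) g=1 f=8]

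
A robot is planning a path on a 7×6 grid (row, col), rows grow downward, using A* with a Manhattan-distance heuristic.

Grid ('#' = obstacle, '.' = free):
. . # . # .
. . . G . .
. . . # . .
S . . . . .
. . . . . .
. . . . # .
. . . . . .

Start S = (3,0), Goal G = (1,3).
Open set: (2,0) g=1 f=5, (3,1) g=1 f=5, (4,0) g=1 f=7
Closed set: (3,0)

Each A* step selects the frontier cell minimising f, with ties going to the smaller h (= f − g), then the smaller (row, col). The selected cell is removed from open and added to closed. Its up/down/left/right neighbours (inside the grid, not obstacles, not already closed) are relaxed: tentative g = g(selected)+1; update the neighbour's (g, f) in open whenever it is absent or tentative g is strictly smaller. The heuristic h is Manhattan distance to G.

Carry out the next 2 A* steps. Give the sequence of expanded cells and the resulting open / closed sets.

order=[(2,0) → (1,0)]; open=[(0,0) g=3 f=7, (1,1) g=3 f=5, (2,1) g=2 f=5, (3,1) g=1 f=5, (4,0) g=1 f=7]; closed=[(1,0), (2,0), (3,0)]

step 1: expand (2,0) (f=5, h=4) → closed; open now [(1,0) g=2 f=5, (2,1) g=2 f=5, (3,1) g=1 f=5, (4,0) g=1 f=7]
step 2: expand (1,0) (f=5, h=3) → closed; open now [(0,0) g=3 f=7, (1,1) g=3 f=5, (2,1) g=2 f=5, (3,1) g=1 f=5, (4,0) g=1 f=7]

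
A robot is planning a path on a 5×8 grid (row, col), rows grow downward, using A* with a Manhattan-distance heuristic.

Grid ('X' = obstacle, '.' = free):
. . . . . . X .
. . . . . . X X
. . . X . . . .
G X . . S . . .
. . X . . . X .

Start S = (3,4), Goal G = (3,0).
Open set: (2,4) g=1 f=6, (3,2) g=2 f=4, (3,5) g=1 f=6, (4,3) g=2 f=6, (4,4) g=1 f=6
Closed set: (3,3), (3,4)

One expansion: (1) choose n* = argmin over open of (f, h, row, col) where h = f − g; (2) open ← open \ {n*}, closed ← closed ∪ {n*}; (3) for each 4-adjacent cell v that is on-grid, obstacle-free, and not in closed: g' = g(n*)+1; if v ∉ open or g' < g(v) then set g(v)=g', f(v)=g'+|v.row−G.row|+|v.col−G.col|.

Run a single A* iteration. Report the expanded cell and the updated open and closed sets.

step 1: expand (3,2) (f=4, h=2) → closed; open now [(2,2) g=3 f=6, (2,4) g=1 f=6, (3,5) g=1 f=6, (4,3) g=2 f=6, (4,4) g=1 f=6]

expanded=(3,2); open=[(2,2) g=3 f=6, (2,4) g=1 f=6, (3,5) g=1 f=6, (4,3) g=2 f=6, (4,4) g=1 f=6]; closed=[(3,2), (3,3), (3,4)]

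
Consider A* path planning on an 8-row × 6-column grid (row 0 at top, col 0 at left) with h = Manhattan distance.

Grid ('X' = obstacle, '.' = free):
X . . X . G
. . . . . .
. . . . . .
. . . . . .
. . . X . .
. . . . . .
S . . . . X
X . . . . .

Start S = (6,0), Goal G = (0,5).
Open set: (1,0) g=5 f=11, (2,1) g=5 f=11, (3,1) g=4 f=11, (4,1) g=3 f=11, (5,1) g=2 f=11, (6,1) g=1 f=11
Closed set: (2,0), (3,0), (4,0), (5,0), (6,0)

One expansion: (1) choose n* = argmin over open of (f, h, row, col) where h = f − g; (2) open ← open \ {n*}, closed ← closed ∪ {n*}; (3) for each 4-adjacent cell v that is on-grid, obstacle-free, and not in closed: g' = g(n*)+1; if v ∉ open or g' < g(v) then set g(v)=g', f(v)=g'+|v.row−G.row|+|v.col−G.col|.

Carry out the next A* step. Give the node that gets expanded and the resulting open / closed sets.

expanded=(1,0); open=[(1,1) g=6 f=11, (2,1) g=5 f=11, (3,1) g=4 f=11, (4,1) g=3 f=11, (5,1) g=2 f=11, (6,1) g=1 f=11]; closed=[(1,0), (2,0), (3,0), (4,0), (5,0), (6,0)]

step 1: expand (1,0) (f=11, h=6) → closed; open now [(1,1) g=6 f=11, (2,1) g=5 f=11, (3,1) g=4 f=11, (4,1) g=3 f=11, (5,1) g=2 f=11, (6,1) g=1 f=11]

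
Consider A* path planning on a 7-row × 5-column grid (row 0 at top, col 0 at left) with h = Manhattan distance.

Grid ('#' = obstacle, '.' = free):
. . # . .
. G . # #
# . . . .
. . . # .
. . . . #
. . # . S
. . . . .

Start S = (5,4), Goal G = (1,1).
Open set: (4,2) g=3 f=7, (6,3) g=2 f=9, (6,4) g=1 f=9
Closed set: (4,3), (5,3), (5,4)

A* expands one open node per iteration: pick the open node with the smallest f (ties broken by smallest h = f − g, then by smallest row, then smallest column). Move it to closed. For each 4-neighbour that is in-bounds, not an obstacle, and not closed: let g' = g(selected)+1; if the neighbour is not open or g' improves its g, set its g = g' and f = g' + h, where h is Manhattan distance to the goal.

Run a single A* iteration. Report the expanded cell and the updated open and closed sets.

expanded=(4,2); open=[(3,2) g=4 f=7, (4,1) g=4 f=7, (6,3) g=2 f=9, (6,4) g=1 f=9]; closed=[(4,2), (4,3), (5,3), (5,4)]

step 1: expand (4,2) (f=7, h=4) → closed; open now [(3,2) g=4 f=7, (4,1) g=4 f=7, (6,3) g=2 f=9, (6,4) g=1 f=9]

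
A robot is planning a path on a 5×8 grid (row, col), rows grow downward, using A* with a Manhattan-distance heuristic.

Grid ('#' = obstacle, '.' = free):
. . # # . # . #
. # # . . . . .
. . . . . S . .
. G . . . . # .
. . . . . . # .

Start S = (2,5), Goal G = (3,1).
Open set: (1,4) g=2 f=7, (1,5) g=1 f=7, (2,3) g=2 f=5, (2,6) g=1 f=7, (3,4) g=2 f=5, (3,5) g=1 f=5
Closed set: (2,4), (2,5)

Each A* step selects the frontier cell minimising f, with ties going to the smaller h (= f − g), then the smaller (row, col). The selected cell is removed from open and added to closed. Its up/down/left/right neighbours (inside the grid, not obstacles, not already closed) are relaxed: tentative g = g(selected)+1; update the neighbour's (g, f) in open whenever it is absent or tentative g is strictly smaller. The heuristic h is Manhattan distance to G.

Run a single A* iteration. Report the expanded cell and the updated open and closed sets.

expanded=(2,3); open=[(1,3) g=3 f=7, (1,4) g=2 f=7, (1,5) g=1 f=7, (2,2) g=3 f=5, (2,6) g=1 f=7, (3,3) g=3 f=5, (3,4) g=2 f=5, (3,5) g=1 f=5]; closed=[(2,3), (2,4), (2,5)]

step 1: expand (2,3) (f=5, h=3) → closed; open now [(1,3) g=3 f=7, (1,4) g=2 f=7, (1,5) g=1 f=7, (2,2) g=3 f=5, (2,6) g=1 f=7, (3,3) g=3 f=5, (3,4) g=2 f=5, (3,5) g=1 f=5]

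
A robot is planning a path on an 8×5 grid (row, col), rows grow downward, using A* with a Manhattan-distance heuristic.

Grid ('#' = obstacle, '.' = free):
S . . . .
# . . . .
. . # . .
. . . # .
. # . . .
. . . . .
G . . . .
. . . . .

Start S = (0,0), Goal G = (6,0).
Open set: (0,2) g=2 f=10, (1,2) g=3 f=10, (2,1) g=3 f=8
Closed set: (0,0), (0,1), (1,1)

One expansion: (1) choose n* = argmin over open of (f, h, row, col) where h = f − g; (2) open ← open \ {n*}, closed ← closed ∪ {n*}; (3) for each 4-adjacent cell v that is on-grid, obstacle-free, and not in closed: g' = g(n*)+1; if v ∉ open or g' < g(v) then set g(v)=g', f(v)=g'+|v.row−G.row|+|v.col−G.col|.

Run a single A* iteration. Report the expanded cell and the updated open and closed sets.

expanded=(2,1); open=[(0,2) g=2 f=10, (1,2) g=3 f=10, (2,0) g=4 f=8, (3,1) g=4 f=8]; closed=[(0,0), (0,1), (1,1), (2,1)]

step 1: expand (2,1) (f=8, h=5) → closed; open now [(0,2) g=2 f=10, (1,2) g=3 f=10, (2,0) g=4 f=8, (3,1) g=4 f=8]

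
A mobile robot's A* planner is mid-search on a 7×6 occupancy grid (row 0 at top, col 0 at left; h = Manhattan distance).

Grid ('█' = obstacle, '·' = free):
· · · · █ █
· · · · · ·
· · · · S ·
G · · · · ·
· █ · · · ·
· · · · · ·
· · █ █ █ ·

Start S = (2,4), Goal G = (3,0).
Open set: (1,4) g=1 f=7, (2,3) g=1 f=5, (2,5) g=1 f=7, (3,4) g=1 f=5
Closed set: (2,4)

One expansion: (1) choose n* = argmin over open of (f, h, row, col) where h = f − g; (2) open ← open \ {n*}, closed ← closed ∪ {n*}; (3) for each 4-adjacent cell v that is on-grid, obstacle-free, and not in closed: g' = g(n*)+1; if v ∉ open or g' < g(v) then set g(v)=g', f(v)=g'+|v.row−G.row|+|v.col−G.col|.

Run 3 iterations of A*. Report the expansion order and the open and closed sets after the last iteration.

step 1: expand (2,3) (f=5, h=4) → closed; open now [(1,3) g=2 f=7, (1,4) g=1 f=7, (2,2) g=2 f=5, (2,5) g=1 f=7, (3,3) g=2 f=5, (3,4) g=1 f=5]
step 2: expand (2,2) (f=5, h=3) → closed; open now [(1,2) g=3 f=7, (1,3) g=2 f=7, (1,4) g=1 f=7, (2,1) g=3 f=5, (2,5) g=1 f=7, (3,2) g=3 f=5, (3,3) g=2 f=5, (3,4) g=1 f=5]
step 3: expand (2,1) (f=5, h=2) → closed; open now [(1,1) g=4 f=7, (1,2) g=3 f=7, (1,3) g=2 f=7, (1,4) g=1 f=7, (2,0) g=4 f=5, (2,5) g=1 f=7, (3,1) g=4 f=5, (3,2) g=3 f=5, (3,3) g=2 f=5, (3,4) g=1 f=5]

order=[(2,3) → (2,2) → (2,1)]; open=[(1,1) g=4 f=7, (1,2) g=3 f=7, (1,3) g=2 f=7, (1,4) g=1 f=7, (2,0) g=4 f=5, (2,5) g=1 f=7, (3,1) g=4 f=5, (3,2) g=3 f=5, (3,3) g=2 f=5, (3,4) g=1 f=5]; closed=[(2,1), (2,2), (2,3), (2,4)]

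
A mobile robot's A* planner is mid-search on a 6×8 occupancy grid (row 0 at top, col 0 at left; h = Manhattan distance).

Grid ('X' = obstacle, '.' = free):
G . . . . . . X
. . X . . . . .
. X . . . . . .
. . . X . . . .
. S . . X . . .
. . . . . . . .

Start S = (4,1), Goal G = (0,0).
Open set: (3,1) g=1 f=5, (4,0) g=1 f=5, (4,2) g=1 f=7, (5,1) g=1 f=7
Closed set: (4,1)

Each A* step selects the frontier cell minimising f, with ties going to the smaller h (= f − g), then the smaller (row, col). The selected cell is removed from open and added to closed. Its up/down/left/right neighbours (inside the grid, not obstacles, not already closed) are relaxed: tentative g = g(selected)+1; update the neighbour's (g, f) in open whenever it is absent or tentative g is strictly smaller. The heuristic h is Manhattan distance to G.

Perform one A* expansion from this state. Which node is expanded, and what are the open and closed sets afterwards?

step 1: expand (3,1) (f=5, h=4) → closed; open now [(3,0) g=2 f=5, (3,2) g=2 f=7, (4,0) g=1 f=5, (4,2) g=1 f=7, (5,1) g=1 f=7]

expanded=(3,1); open=[(3,0) g=2 f=5, (3,2) g=2 f=7, (4,0) g=1 f=5, (4,2) g=1 f=7, (5,1) g=1 f=7]; closed=[(3,1), (4,1)]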